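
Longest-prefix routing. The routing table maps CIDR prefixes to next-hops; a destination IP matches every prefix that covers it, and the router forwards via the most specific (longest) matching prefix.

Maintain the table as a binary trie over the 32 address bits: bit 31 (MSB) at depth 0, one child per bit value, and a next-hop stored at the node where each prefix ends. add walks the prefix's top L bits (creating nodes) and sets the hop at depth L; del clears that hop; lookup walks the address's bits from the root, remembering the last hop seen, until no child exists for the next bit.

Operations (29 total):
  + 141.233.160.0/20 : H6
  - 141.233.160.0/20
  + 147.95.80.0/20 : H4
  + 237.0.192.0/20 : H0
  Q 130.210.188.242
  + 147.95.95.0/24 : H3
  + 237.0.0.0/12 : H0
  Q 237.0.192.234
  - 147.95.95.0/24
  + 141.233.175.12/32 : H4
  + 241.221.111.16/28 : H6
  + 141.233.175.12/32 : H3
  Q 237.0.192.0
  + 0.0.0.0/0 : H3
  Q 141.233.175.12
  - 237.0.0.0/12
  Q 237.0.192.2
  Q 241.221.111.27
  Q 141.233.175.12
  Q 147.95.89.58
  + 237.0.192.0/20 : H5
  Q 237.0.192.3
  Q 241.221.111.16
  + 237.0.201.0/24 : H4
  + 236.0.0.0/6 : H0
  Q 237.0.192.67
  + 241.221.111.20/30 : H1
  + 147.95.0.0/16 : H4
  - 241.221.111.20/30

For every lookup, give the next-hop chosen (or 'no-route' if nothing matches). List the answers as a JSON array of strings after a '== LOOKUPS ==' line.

Trace:
  add 141.233.160.0/20 -> H6 at depth 20
  del 141.233.160.0/20 (clear depth 20)
  add 147.95.80.0/20 -> H4 at depth 20
  add 237.0.192.0/20 -> H0 at depth 20
  lookup 130.210.188.242: bits 1000 walk d0:-→d1:-→d2:-→d3:-→d4:- -> no-route
  add 147.95.95.0/24 -> H3 at depth 24
  add 237.0.0.0/12 -> H0 at depth 12
  lookup 237.0.192.234: bits 11101101000000001100 walk d0:-→d1:-→d2:-→d3:-→d4:-→d5:-→d6:-→d7:-→d8:-→d9:-→d10:-→d11:-→d12:H0→d13:-→d14:-→d15:-→d16:-→d17:-→d18:-→d19:-→d20:H0 -> H0
  del 147.95.95.0/24 (clear depth 24)
  add 141.233.175.12/32 -> H4 at depth 32
  add 241.221.111.16/28 -> H6 at depth 28
  add 141.233.175.12/32 -> H3 at depth 32
  lookup 237.0.192.0: bits 11101101000000001100 walk d0:-→d1:-→d2:-→d3:-→d4:-→d5:-→d6:-→d7:-→d8:-→d9:-→d10:-→d11:-→d12:H0→d13:-→d14:-→d15:-→d16:-→d17:-→d18:-→d19:-→d20:H0 -> H0
  add 0.0.0.0/0 -> H3 at depth 0
  lookup 141.233.175.12: bits 10001101111010011010111100001100 walk d0:H3→d1:-→d2:-→d3:-→d4:-→d5:-→d6:-→d7:-→d8:-→d9:-→d10:-→d11:-→d12:-→d13:-→d14:-→d15:-→d16:-→d17:-→d18:-→d19:-→d20:-→d21:-→d22:-→d23:-→d24:-→d25:-→d26:-→d27:-→d28:-→d29:-→d30:-→d31:-→d32:H3 -> H3
  del 237.0.0.0/12 (clear depth 12)
  lookup 237.0.192.2: bits 11101101000000001100 walk d0:H3→d1:-→d2:-→d3:-→d4:-→d5:-→d6:-→d7:-→d8:-→d9:-→d10:-→d11:-→d12:-→d13:-→d14:-→d15:-→d16:-→d17:-→d18:-→d19:-→d20:H0 -> H0
  lookup 241.221.111.27: bits 1111000111011101011011110001 walk d0:H3→d1:-→d2:-→d3:-→d4:-→d5:-→d6:-→d7:-→d8:-→d9:-→d10:-→d11:-→d12:-→d13:-→d14:-→d15:-→d16:-→d17:-→d18:-→d19:-→d20:-→d21:-→d22:-→d23:-→d24:-→d25:-→d26:-→d27:-→d28:H6 -> H6
  lookup 141.233.175.12: bits 10001101111010011010111100001100 walk d0:H3→d1:-→d2:-→d3:-→d4:-→d5:-→d6:-→d7:-→d8:-→d9:-→d10:-→d11:-→d12:-→d13:-→d14:-→d15:-→d16:-→d17:-→d18:-→d19:-→d20:-→d21:-→d22:-→d23:-→d24:-→d25:-→d26:-→d27:-→d28:-→d29:-→d30:-→d31:-→d32:H3 -> H3
  lookup 147.95.89.58: bits 100100110101111101011 walk d0:H3→d1:-→d2:-→d3:-→d4:-→d5:-→d6:-→d7:-→d8:-→d9:-→d10:-→d11:-→d12:-→d13:-→d14:-→d15:-→d16:-→d17:-→d18:-→d19:-→d20:H4→d21:- -> H4
  add 237.0.192.0/20 -> H5 at depth 20
  lookup 237.0.192.3: bits 11101101000000001100 walk d0:H3→d1:-→d2:-→d3:-→d4:-→d5:-→d6:-→d7:-→d8:-→d9:-→d10:-→d11:-→d12:-→d13:-→d14:-→d15:-→d16:-→d17:-→d18:-→d19:-→d20:H5 -> H5
  lookup 241.221.111.16: bits 1111000111011101011011110001 walk d0:H3→d1:-→d2:-→d3:-→d4:-→d5:-→d6:-→d7:-→d8:-→d9:-→d10:-→d11:-→d12:-→d13:-→d14:-→d15:-→d16:-→d17:-→d18:-→d19:-→d20:-→d21:-→d22:-→d23:-→d24:-→d25:-→d26:-→d27:-→d28:H6 -> H6
  add 237.0.201.0/24 -> H4 at depth 24
  add 236.0.0.0/6 -> H0 at depth 6
  lookup 237.0.192.67: bits 11101101000000001100 walk d0:H3→d1:-→d2:-→d3:-→d4:-→d5:-→d6:H0→d7:-→d8:-→d9:-→d10:-→d11:-→d12:-→d13:-→d14:-→d15:-→d16:-→d17:-→d18:-→d19:-→d20:H5 -> H5
  add 241.221.111.20/30 -> H1 at depth 30
  add 147.95.0.0/16 -> H4 at depth 16
  del 241.221.111.20/30 (clear depth 30)

== LOOKUPS ==
["no-route","H0","H0","H3","H0","H6","H3","H4","H5","H6","H5"]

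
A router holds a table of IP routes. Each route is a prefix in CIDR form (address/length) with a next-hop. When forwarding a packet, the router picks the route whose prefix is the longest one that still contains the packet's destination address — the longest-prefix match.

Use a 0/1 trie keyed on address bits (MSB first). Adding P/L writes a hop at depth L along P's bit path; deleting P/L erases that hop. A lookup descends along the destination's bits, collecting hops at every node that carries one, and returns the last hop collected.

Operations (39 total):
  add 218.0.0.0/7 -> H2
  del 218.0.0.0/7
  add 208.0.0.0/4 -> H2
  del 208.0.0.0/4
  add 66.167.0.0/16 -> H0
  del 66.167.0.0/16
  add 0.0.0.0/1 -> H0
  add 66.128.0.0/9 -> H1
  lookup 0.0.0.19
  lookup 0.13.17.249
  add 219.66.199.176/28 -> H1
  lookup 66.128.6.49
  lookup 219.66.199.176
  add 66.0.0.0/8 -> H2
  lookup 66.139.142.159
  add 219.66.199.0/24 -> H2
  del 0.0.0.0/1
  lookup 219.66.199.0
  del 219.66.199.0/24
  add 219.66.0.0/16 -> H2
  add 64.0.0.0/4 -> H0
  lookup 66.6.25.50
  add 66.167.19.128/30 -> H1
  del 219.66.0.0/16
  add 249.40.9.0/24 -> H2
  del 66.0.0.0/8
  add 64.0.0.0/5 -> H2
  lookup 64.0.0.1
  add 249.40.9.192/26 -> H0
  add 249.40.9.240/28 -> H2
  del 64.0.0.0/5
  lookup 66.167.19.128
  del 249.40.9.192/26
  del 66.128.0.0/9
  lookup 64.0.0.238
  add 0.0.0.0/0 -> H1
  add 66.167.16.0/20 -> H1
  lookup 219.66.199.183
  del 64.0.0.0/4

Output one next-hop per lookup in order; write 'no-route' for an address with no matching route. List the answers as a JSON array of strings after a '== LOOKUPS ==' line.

Apply in order:
  + 218.0.0.0/7 (H2) depth=7
  del 218.0.0.0/7 (clear depth 7)
  + 208.0.0.0/4 (H2) depth=4
  del 208.0.0.0/4 (clear depth 4)
  + 66.167.0.0/16 (H0) depth=16
  del 66.167.0.0/16 (clear depth 16)
  + 0.0.0.0/1 (H0) depth=1
  + 66.128.0.0/9 (H1) depth=9
  lookup 0.0.0.19: bits 0 walk d0:-→d1:H0 -> H0
  lookup 0.13.17.249: bits 0 walk d0:-→d1:H0 -> H0
  + 219.66.199.176/28 (H1) depth=28
  lookup 66.128.6.49: bits 0100001010 walk d0:-→d1:H0→d2:-→d3:-→d4:-→d5:-→d6:-→d7:-→d8:-→d9:H1→d10:- -> H1
  lookup 219.66.199.176: bits 1101101101000010110001111011 walk d0:-→d1:-→d2:-→d3:-→d4:-→d5:-→d6:-→d7:-→d8:-→d9:-→d10:-→d11:-→d12:-→d13:-→d14:-→d15:-→d16:-→d17:-→d18:-→d19:-→d20:-→d21:-→d22:-→d23:-→d24:-→d25:-→d26:-→d27:-→d28:H1 -> H1
  + 66.0.0.0/8 (H2) depth=8
  lookup 66.139.142.159: bits 0100001010 walk d0:-→d1:H0→d2:-→d3:-→d4:-→d5:-→d6:-→d7:-→d8:H2→d9:H1→d10:- -> H1
  + 219.66.199.0/24 (H2) depth=24
  del 0.0.0.0/1 (clear depth 1)
  lookup 219.66.199.0: bits 110110110100001011000111 walk d0:-→d1:-→d2:-→d3:-→d4:-→d5:-→d6:-→d7:-→d8:-→d9:-→d10:-→d11:-→d12:-→d13:-→d14:-→d15:-→d16:-→d17:-→d18:-→d19:-→d20:-→d21:-→d22:-→d23:-→d24:H2 -> H2
  del 219.66.199.0/24 (clear depth 24)
  + 219.66.0.0/16 (H2) depth=16
  + 64.0.0.0/4 (H0) depth=4
  lookup 66.6.25.50: bits 01000010 walk d0:-→d1:-→d2:-→d3:-→d4:H0→d5:-→d6:-→d7:-→d8:H2 -> H2
  + 66.167.19.128/30 (H1) depth=30
  del 219.66.0.0/16 (clear depth 16)
  + 249.40.9.0/24 (H2) depth=24
  del 66.0.0.0/8 (clear depth 8)
  + 64.0.0.0/5 (H2) depth=5
  lookup 64.0.0.1: bits 010000 walk d0:-→d1:-→d2:-→d3:-→d4:H0→d5:H2→d6:- -> H2
  + 249.40.9.192/26 (H0) depth=26
  + 249.40.9.240/28 (H2) depth=28
  del 64.0.0.0/5 (clear depth 5)
  lookup 66.167.19.128: bits 010000101010011100010011100000 walk d0:-→d1:-→d2:-→d3:-→d4:H0→d5:-→d6:-→d7:-→d8:-→d9:H1→d10:-→d11:-→d12:-→d13:-→d14:-→d15:-→d16:-→d17:-→d18:-→d19:-→d20:-→d21:-→d22:-→d23:-→d24:-→d25:-→d26:-→d27:-→d28:-→d29:-→d30:H1 -> H1
  del 249.40.9.192/26 (clear depth 26)
  del 66.128.0.0/9 (clear depth 9)
  lookup 64.0.0.238: bits 010000 walk d0:-→d1:-→d2:-→d3:-→d4:H0→d5:-→d6:- -> H0
  + 0.0.0.0/0 (H1) depth=0
  + 66.167.16.0/20 (H1) depth=20
  lookup 219.66.199.183: bits 1101101101000010110001111011 walk d0:H1→d1:-→d2:-→d3:-→d4:-→d5:-→d6:-→d7:-→d8:-→d9:-→d10:-→d11:-→d12:-→d13:-→d14:-→d15:-→d16:-→d17:-→d18:-→d19:-→d20:-→d21:-→d22:-→d23:-→d24:-→d25:-→d26:-→d27:-→d28:H1 -> H1
  del 64.0.0.0/4 (clear depth 4)

== LOOKUPS ==
["H0","H0","H1","H1","H1","H2","H2","H2","H1","H0","H1"]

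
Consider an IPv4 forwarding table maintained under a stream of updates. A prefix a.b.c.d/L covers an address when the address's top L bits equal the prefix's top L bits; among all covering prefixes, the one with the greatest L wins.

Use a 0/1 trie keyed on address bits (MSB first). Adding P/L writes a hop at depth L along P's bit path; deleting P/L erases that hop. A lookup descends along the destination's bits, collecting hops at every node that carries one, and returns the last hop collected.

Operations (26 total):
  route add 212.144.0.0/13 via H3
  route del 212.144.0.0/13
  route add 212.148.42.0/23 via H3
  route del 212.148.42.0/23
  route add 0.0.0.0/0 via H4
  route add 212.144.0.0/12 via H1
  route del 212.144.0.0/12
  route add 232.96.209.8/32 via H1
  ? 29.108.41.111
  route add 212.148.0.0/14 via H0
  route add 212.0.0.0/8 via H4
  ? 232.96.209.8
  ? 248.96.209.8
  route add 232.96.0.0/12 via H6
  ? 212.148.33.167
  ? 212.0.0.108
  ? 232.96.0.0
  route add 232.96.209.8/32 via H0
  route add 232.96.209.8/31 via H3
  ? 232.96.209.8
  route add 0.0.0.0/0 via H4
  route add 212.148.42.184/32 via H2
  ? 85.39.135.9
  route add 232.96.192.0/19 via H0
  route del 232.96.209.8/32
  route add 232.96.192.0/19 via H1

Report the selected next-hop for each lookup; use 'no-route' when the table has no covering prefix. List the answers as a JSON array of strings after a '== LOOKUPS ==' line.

Trace:
  add 212.144.0.0/13 -> H3 at depth 13
  - 212.144.0.0/13 clear@13
  add 212.148.42.0/23 -> H3 at depth 23
  - 212.148.42.0/23 clear@23
  add 0.0.0.0/0 -> H4 at depth 0
  add 212.144.0.0/12 -> H1 at depth 12
  - 212.144.0.0/12 clear@12
  add 232.96.209.8/32 -> H1 at depth 32
  Q 29.108.41.111: descend ε ; hops seen [H4] ; pick H4
  add 212.148.0.0/14 -> H0 at depth 14
  add 212.0.0.0/8 -> H4 at depth 8
  Q 232.96.209.8: descend 11101000011000001101000100001000 ; hops seen [H4,H1] ; pick H1
  Q 248.96.209.8: descend 111 ; hops seen [H4] ; pick H4
  add 232.96.0.0/12 -> H6 at depth 12
  Q 212.148.33.167: descend 11010100100101000010 ; hops seen [H4,H4,H0] ; pick H0
  Q 212.0.0.108: descend 11010100 ; hops seen [H4,H4] ; pick H4
  Q 232.96.0.0: descend 1110100001100000 ; hops seen [H4,H6] ; pick H6
  add 232.96.209.8/32 -> H0 at depth 32
  add 232.96.209.8/31 -> H3 at depth 31
  Q 232.96.209.8: descend 11101000011000001101000100001000 ; hops seen [H4,H6,H3,H0] ; pick H0
  add 0.0.0.0/0 -> H4 at depth 0
  add 212.148.42.184/32 -> H2 at depth 32
  Q 85.39.135.9: descend ε ; hops seen [H4] ; pick H4
  add 232.96.192.0/19 -> H0 at depth 19
  - 232.96.209.8/32 clear@32
  add 232.96.192.0/19 -> H1 at depth 19

== LOOKUPS ==
["H4","H1","H4","H0","H4","H6","H0","H4"]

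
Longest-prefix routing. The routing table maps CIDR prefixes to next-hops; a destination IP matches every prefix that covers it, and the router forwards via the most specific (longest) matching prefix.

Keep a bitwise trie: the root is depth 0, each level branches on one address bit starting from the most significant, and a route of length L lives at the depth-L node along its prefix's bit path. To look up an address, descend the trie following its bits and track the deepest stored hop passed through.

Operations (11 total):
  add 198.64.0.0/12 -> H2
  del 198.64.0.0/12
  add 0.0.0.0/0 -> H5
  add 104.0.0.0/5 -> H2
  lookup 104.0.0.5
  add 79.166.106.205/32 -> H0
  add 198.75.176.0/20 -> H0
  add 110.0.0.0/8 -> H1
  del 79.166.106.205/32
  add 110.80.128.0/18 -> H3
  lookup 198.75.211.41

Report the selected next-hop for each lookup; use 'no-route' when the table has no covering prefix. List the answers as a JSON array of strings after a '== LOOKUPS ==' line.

Trace:
  add 198.64.0.0/12 -> H2 at depth 12
  - 198.64.0.0/12 clear@12
  add 0.0.0.0/0 -> H5 at depth 0
  add 104.0.0.0/5 -> H2 at depth 5
  Q 104.0.0.5: descend 01101 ; hops seen [H5,H2] ; pick H2
  add 79.166.106.205/32 -> H0 at depth 32
  add 198.75.176.0/20 -> H0 at depth 20
  add 110.0.0.0/8 -> H1 at depth 8
  - 79.166.106.205/32 clear@32
  add 110.80.128.0/18 -> H3 at depth 18
  Q 198.75.211.41: descend 11000110010010111 ; hops seen [H5] ; pick H5

== LOOKUPS ==
["H2","H5"]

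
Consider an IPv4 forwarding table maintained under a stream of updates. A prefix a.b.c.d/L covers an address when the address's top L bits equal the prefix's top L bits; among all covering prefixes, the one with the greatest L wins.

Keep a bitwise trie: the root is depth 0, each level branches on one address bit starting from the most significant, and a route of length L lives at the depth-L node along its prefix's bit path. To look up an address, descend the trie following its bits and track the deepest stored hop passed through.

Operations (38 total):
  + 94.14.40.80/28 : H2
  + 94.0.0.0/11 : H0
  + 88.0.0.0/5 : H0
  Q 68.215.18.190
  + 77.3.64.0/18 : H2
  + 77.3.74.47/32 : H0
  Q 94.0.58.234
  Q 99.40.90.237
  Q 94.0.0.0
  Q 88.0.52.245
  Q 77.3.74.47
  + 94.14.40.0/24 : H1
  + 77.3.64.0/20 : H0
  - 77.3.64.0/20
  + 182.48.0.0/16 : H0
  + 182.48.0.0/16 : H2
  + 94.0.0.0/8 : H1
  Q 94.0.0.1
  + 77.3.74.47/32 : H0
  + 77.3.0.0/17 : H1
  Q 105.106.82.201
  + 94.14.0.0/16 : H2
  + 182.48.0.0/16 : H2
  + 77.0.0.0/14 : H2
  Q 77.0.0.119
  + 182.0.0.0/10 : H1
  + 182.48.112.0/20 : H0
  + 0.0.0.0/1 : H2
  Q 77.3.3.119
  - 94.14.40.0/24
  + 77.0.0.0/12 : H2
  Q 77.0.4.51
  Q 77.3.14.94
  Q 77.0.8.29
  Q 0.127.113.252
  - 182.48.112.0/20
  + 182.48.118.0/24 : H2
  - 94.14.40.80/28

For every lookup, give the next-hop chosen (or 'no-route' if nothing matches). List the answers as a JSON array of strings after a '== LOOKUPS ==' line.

Trace:
  add 94.14.40.80/28 -> H2 at depth 28
  add 94.0.0.0/11 -> H0 at depth 11
  add 88.0.0.0/5 -> H0 at depth 5
  Q 68.215.18.190: descend 010 ; hops seen [∅] ; pick no-route
  add 77.3.64.0/18 -> H2 at depth 18
  add 77.3.74.47/32 -> H0 at depth 32
  Q 94.0.58.234: descend 010111100000 ; hops seen [H0,H0] ; pick H0
  Q 99.40.90.237: descend 01 ; hops seen [∅] ; pick no-route
  Q 94.0.0.0: descend 010111100000 ; hops seen [H0,H0] ; pick H0
  Q 88.0.52.245: descend 01011 ; hops seen [H0] ; pick H0
  Q 77.3.74.47: descend 01001101000000110100101000101111 ; hops seen [H2,H0] ; pick H0
  add 94.14.40.0/24 -> H1 at depth 24
  add 77.3.64.0/20 -> H0 at depth 20
  del 77.3.64.0/20 (clear depth 20)
  add 182.48.0.0/16 -> H0 at depth 16
  add 182.48.0.0/16 -> H2 at depth 16
  add 94.0.0.0/8 -> H1 at depth 8
  Q 94.0.0.1: descend 010111100000 ; hops seen [H0,H1,H0] ; pick H0
  add 77.3.74.47/32 -> H0 at depth 32
  add 77.3.0.0/17 -> H1 at depth 17
  Q 105.106.82.201: descend 01 ; hops seen [∅] ; pick no-route
  add 94.14.0.0/16 -> H2 at depth 16
  add 182.48.0.0/16 -> H2 at depth 16
  add 77.0.0.0/14 -> H2 at depth 14
  Q 77.0.0.119: descend 01001101000000 ; hops seen [H2] ; pick H2
  add 182.0.0.0/10 -> H1 at depth 10
  add 182.48.112.0/20 -> H0 at depth 20
  add 0.0.0.0/1 -> H2 at depth 1
  Q 77.3.3.119: descend 01001101000000110 ; hops seen [H2,H2,H1] ; pick H1
  del 94.14.40.0/24 (clear depth 24)
  add 77.0.0.0/12 -> H2 at depth 12
  Q 77.0.4.51: descend 01001101000000 ; hops seen [H2,H2,H2] ; pick H2
  Q 77.3.14.94: descend 01001101000000110 ; hops seen [H2,H2,H2,H1] ; pick H1
  Q 77.0.8.29: descend 01001101000000 ; hops seen [H2,H2,H2] ; pick H2
  Q 0.127.113.252: descend 0 ; hops seen [H2] ; pick H2
  del 182.48.112.0/20 (clear depth 20)
  add 182.48.118.0/24 -> H2 at depth 24
  del 94.14.40.80/28 (clear depth 28)

== LOOKUPS ==
["no-route","H0","no-route","H0","H0","H0","H0","no-route","H2","H1","H2","H1","H2","H2"]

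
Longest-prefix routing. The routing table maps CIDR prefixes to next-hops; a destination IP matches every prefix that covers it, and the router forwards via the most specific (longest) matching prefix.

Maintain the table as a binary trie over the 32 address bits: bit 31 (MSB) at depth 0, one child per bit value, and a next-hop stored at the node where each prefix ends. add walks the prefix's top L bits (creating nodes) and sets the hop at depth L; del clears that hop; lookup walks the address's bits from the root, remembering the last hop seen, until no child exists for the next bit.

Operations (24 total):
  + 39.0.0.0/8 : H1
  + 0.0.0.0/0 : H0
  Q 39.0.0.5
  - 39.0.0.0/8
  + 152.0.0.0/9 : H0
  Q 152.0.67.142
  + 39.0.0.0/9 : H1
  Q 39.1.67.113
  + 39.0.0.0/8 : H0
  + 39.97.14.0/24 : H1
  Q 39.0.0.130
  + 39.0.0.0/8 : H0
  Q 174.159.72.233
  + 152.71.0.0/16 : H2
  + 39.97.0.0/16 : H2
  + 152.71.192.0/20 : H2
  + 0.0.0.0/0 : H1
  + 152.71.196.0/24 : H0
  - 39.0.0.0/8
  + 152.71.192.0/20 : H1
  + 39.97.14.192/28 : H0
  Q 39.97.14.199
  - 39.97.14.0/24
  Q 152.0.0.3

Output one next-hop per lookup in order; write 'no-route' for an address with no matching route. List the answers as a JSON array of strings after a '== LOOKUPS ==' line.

Process each operation:
  add 39.0.0.0/8 -> H1 at depth 8
  add 0.0.0.0/0 -> H0 at depth 0
  lookup 39.0.0.5: bits 00100111 walk d0:H0→d1:-→d2:-→d3:-→d4:-→d5:-→d6:-→d7:-→d8:H1 -> H1
  del 39.0.0.0/8 (clear depth 8)
  add 152.0.0.0/9 -> H0 at depth 9
  lookup 152.0.67.142: bits 100110000 walk d0:H0→d1:-→d2:-→d3:-→d4:-→d5:-→d6:-→d7:-→d8:-→d9:H0 -> H0
  add 39.0.0.0/9 -> H1 at depth 9
  lookup 39.1.67.113: bits 001001110 walk d0:H0→d1:-→d2:-→d3:-→d4:-→d5:-→d6:-→d7:-→d8:-→d9:H1 -> H1
  add 39.0.0.0/8 -> H0 at depth 8
  add 39.97.14.0/24 -> H1 at depth 24
  lookup 39.0.0.130: bits 001001110 walk d0:H0→d1:-→d2:-→d3:-→d4:-→d5:-→d6:-→d7:-→d8:H0→d9:H1 -> H1
  add 39.0.0.0/8 -> H0 at depth 8
  lookup 174.159.72.233: bits 10 walk d0:H0→d1:-→d2:- -> H0
  add 152.71.0.0/16 -> H2 at depth 16
  add 39.97.0.0/16 -> H2 at depth 16
  add 152.71.192.0/20 -> H2 at depth 20
  add 0.0.0.0/0 -> H1 at depth 0
  add 152.71.196.0/24 -> H0 at depth 24
  del 39.0.0.0/8 (clear depth 8)
  add 152.71.192.0/20 -> H1 at depth 20
  add 39.97.14.192/28 -> H0 at depth 28
  lookup 39.97.14.199: bits 0010011101100001000011101100 walk d0:H1→d1:-→d2:-→d3:-→d4:-→d5:-→d6:-→d7:-→d8:-→d9:H1→d10:-→d11:-→d12:-→d13:-→d14:-→d15:-→d16:H2→d17:-→d18:-→d19:-→d20:-→d21:-→d22:-→d23:-→d24:H1→d25:-→d26:-→d27:-→d28:H0 -> H0
  del 39.97.14.0/24 (clear depth 24)
  lookup 152.0.0.3: bits 100110000 walk d0:H1→d1:-→d2:-→d3:-→d4:-→d5:-→d6:-→d7:-→d8:-→d9:H0 -> H0

== LOOKUPS ==
["H1","H0","H1","H1","H0","H0","H0"]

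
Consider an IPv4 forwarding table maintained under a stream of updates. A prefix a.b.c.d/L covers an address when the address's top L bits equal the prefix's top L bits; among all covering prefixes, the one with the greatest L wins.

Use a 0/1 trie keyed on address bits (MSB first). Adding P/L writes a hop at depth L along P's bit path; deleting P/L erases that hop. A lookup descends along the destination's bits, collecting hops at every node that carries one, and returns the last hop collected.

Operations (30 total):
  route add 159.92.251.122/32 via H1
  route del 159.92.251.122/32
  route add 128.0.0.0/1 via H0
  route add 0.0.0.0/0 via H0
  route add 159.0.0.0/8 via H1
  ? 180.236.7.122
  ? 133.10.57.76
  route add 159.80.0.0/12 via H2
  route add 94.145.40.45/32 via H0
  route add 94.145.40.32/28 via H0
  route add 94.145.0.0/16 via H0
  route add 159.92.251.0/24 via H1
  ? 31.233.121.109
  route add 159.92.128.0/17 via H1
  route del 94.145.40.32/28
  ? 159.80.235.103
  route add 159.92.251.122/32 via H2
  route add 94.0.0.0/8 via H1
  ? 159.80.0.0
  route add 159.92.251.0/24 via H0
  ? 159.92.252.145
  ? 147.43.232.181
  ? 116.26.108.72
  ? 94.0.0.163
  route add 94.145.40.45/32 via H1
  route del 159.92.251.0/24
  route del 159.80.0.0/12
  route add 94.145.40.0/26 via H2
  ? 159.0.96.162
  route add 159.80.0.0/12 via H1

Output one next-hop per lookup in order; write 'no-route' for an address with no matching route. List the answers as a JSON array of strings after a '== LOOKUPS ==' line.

Process each operation:
  add 159.92.251.122/32 -> H1 at depth 32
  - 159.92.251.122/32 clear@32
  add 128.0.0.0/1 -> H0 at depth 1
  add 0.0.0.0/0 -> H0 at depth 0
  add 159.0.0.0/8 -> H1 at depth 8
  lookup 180.236.7.122: bits 10 walk d0:H0→d1:H0→d2:- -> H0
  lookup 133.10.57.76: bits 100 walk d0:H0→d1:H0→d2:-→d3:- -> H0
  add 159.80.0.0/12 -> H2 at depth 12
  add 94.145.40.45/32 -> H0 at depth 32
  add 94.145.40.32/28 -> H0 at depth 28
  add 94.145.0.0/16 -> H0 at depth 16
  add 159.92.251.0/24 -> H1 at depth 24
  lookup 31.233.121.109: bits 0 walk d0:H0→d1:- -> H0
  add 159.92.128.0/17 -> H1 at depth 17
  - 94.145.40.32/28 clear@28
  lookup 159.80.235.103: bits 100111110101 walk d0:H0→d1:H0→d2:-→d3:-→d4:-→d5:-→d6:-→d7:-→d8:H1→d9:-→d10:-→d11:-→d12:H2 -> H2
  add 159.92.251.122/32 -> H2 at depth 32
  add 94.0.0.0/8 -> H1 at depth 8
  lookup 159.80.0.0: bits 100111110101 walk d0:H0→d1:H0→d2:-→d3:-→d4:-→d5:-→d6:-→d7:-→d8:H1→d9:-→d10:-→d11:-→d12:H2 -> H2
  add 159.92.251.0/24 -> H0 at depth 24
  lookup 159.92.252.145: bits 100111110101110011111 walk d0:H0→d1:H0→d2:-→d3:-→d4:-→d5:-→d6:-→d7:-→d8:H1→d9:-→d10:-→d11:-→d12:H2→d13:-→d14:-→d15:-→d16:-→d17:H1→d18:-→d19:-→d20:-→d21:- -> H1
  lookup 147.43.232.181: bits 1001 walk d0:H0→d1:H0→d2:-→d3:-→d4:- -> H0
  lookup 116.26.108.72: bits 01 walk d0:H0→d1:-→d2:- -> H0
  lookup 94.0.0.163: bits 01011110 walk d0:H0→d1:-→d2:-→d3:-→d4:-→d5:-→d6:-→d7:-→d8:H1 -> H1
  add 94.145.40.45/32 -> H1 at depth 32
  - 159.92.251.0/24 clear@24
  - 159.80.0.0/12 clear@12
  add 94.145.40.0/26 -> H2 at depth 26
  lookup 159.0.96.162: bits 100111110 walk d0:H0→d1:H0→d2:-→d3:-→d4:-→d5:-→d6:-→d7:-→d8:H1→d9:- -> H1
  add 159.80.0.0/12 -> H1 at depth 12

== LOOKUPS ==
["H0","H0","H0","H2","H2","H1","H0","H0","H1","H1"]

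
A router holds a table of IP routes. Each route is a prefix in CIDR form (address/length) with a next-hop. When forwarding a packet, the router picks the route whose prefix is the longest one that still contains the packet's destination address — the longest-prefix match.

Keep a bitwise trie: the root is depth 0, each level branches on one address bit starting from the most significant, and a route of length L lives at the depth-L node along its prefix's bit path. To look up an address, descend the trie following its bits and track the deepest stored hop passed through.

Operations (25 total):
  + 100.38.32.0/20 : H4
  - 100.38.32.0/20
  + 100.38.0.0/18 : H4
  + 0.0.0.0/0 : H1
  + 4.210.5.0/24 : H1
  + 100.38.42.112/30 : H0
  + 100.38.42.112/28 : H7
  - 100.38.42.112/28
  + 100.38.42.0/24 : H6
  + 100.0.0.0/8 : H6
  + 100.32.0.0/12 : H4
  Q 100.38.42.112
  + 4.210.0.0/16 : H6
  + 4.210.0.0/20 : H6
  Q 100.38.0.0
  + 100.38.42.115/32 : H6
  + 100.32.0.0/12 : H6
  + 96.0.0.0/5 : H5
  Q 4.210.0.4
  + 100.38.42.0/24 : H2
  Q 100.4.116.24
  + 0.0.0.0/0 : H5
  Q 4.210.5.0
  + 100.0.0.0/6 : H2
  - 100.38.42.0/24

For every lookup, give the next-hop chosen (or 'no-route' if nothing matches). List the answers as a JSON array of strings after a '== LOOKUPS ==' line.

Apply in order:
  add 100.38.32.0/20 -> H4 at depth 20
  - 100.38.32.0/20 clear@20
  add 100.38.0.0/18 -> H4 at depth 18
  add 0.0.0.0/0 -> H1 at depth 0
  add 4.210.5.0/24 -> H1 at depth 24
  add 100.38.42.112/30 -> H0 at depth 30
  add 100.38.42.112/28 -> H7 at depth 28
  - 100.38.42.112/28 clear@28
  add 100.38.42.0/24 -> H6 at depth 24
  add 100.0.0.0/8 -> H6 at depth 8
  add 100.32.0.0/12 -> H4 at depth 12
  ? 100.38.42.112  path d0:H1→d1:-→d2:-→d3:-→d4:-→d5:-→d6:-→d7:-→d8:H6→d9:-→d10:-→d11:-→d12:H4→d13:-→d14:-→d15:-→d16:-→d17:-→d18:H4→d19:-→d20:-→d21:-→d22:-→d23:-→d24:H6→d25:-→d26:-→d27:-→d28:-→d29:-→d30:H0  best=H0
  add 4.210.0.0/16 -> H6 at depth 16
  add 4.210.0.0/20 -> H6 at depth 20
  ? 100.38.0.0  path d0:H1→d1:-→d2:-→d3:-→d4:-→d5:-→d6:-→d7:-→d8:H6→d9:-→d10:-→d11:-→d12:H4→d13:-→d14:-→d15:-→d16:-→d17:-→d18:H4  best=H4
  add 100.38.42.115/32 -> H6 at depth 32
  add 100.32.0.0/12 -> H6 at depth 12
  add 96.0.0.0/5 -> H5 at depth 5
  ? 4.210.0.4  path d0:H1→d1:-→d2:-→d3:-→d4:-→d5:-→d6:-→d7:-→d8:-→d9:-→d10:-→d11:-→d12:-→d13:-→d14:-→d15:-→d16:H6→d17:-→d18:-→d19:-→d20:H6→d21:-  best=H6
  add 100.38.42.0/24 -> H2 at depth 24
  ? 100.4.116.24  path d0:H1→d1:-→d2:-→d3:-→d4:-→d5:H5→d6:-→d7:-→d8:H6→d9:-→d10:-  best=H6
  add 0.0.0.0/0 -> H5 at depth 0
  ? 4.210.5.0  path d0:H5→d1:-→d2:-→d3:-→d4:-→d5:-→d6:-→d7:-→d8:-→d9:-→d10:-→d11:-→d12:-→d13:-→d14:-→d15:-→d16:H6→d17:-→d18:-→d19:-→d20:H6→d21:-→d22:-→d23:-→d24:H1  best=H1
  add 100.0.0.0/6 -> H2 at depth 6
  - 100.38.42.0/24 clear@24

== LOOKUPS ==
["H0","H4","H6","H6","H1"]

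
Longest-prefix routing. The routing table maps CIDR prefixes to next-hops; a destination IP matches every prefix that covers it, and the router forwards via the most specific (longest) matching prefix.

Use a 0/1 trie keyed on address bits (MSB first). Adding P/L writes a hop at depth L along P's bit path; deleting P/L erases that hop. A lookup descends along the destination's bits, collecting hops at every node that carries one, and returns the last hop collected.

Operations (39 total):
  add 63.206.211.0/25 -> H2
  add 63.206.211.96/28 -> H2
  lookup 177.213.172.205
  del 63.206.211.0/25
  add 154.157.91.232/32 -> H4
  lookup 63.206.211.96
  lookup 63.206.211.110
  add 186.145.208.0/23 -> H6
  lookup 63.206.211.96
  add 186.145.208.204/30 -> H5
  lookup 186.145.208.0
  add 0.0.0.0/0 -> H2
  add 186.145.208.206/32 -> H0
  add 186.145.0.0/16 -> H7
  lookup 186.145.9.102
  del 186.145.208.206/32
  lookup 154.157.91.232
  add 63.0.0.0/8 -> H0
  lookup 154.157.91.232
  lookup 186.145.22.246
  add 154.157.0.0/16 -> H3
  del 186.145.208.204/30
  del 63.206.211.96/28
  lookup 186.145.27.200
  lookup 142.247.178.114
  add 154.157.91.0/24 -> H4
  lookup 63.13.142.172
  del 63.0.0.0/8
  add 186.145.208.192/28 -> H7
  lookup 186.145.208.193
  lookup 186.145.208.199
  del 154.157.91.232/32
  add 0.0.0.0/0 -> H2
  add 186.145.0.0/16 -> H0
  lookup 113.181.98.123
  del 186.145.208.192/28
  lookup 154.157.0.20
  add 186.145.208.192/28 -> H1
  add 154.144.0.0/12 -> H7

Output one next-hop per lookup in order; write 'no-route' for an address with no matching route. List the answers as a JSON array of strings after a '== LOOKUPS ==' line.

Apply in order:
  + 63.206.211.0/25 (H2) depth=25
  + 63.206.211.96/28 (H2) depth=28
  lookup 177.213.172.205: bits ε walk d0:- -> no-route
  del 63.206.211.0/25 (clear depth 25)
  + 154.157.91.232/32 (H4) depth=32
  lookup 63.206.211.96: bits 0011111111001110110100110110 walk d0:-→d1:-→d2:-→d3:-→d4:-→d5:-→d6:-→d7:-→d8:-→d9:-→d10:-→d11:-→d12:-→d13:-→d14:-→d15:-→d16:-→d17:-→d18:-→d19:-→d20:-→d21:-→d22:-→d23:-→d24:-→d25:-→d26:-→d27:-→d28:H2 -> H2
  lookup 63.206.211.110: bits 0011111111001110110100110110 walk d0:-→d1:-→d2:-→d3:-→d4:-→d5:-→d6:-→d7:-→d8:-→d9:-→d10:-→d11:-→d12:-→d13:-→d14:-→d15:-→d16:-→d17:-→d18:-→d19:-→d20:-→d21:-→d22:-→d23:-→d24:-→d25:-→d26:-→d27:-→d28:H2 -> H2
  + 186.145.208.0/23 (H6) depth=23
  lookup 63.206.211.96: bits 0011111111001110110100110110 walk d0:-→d1:-→d2:-→d3:-→d4:-→d5:-→d6:-→d7:-→d8:-→d9:-→d10:-→d11:-→d12:-→d13:-→d14:-→d15:-→d16:-→d17:-→d18:-→d19:-→d20:-→d21:-→d22:-→d23:-→d24:-→d25:-→d26:-→d27:-→d28:H2 -> H2
  + 186.145.208.204/30 (H5) depth=30
  lookup 186.145.208.0: bits 101110101001000111010000 walk d0:-→d1:-→d2:-→d3:-→d4:-→d5:-→d6:-→d7:-→d8:-→d9:-→d10:-→d11:-→d12:-→d13:-→d14:-→d15:-→d16:-→d17:-→d18:-→d19:-→d20:-→d21:-→d22:-→d23:H6→d24:- -> H6
  + 0.0.0.0/0 (H2) depth=0
  + 186.145.208.206/32 (H0) depth=32
  + 186.145.0.0/16 (H7) depth=16
  lookup 186.145.9.102: bits 1011101010010001 walk d0:H2→d1:-→d2:-→d3:-→d4:-→d5:-→d6:-→d7:-→d8:-→d9:-→d10:-→d11:-→d12:-→d13:-→d14:-→d15:-→d16:H7 -> H7
  del 186.145.208.206/32 (clear depth 32)
  lookup 154.157.91.232: bits 10011010100111010101101111101000 walk d0:H2→d1:-→d2:-→d3:-→d4:-→d5:-→d6:-→d7:-→d8:-→d9:-→d10:-→d11:-→d12:-→d13:-→d14:-→d15:-→d16:-→d17:-→d18:-→d19:-→d20:-→d21:-→d22:-→d23:-→d24:-→d25:-→d26:-→d27:-→d28:-→d29:-→d30:-→d31:-→d32:H4 -> H4
  + 63.0.0.0/8 (H0) depth=8
  lookup 154.157.91.232: bits 10011010100111010101101111101000 walk d0:H2→d1:-→d2:-→d3:-→d4:-→d5:-→d6:-→d7:-→d8:-→d9:-→d10:-→d11:-→d12:-→d13:-→d14:-→d15:-→d16:-→d17:-→d18:-→d19:-→d20:-→d21:-→d22:-→d23:-→d24:-→d25:-→d26:-→d27:-→d28:-→d29:-→d30:-→d31:-→d32:H4 -> H4
  lookup 186.145.22.246: bits 1011101010010001 walk d0:H2→d1:-→d2:-→d3:-→d4:-→d5:-→d6:-→d7:-→d8:-→d9:-→d10:-→d11:-→d12:-→d13:-→d14:-→d15:-→d16:H7 -> H7
  + 154.157.0.0/16 (H3) depth=16
  del 186.145.208.204/30 (clear depth 30)
  del 63.206.211.96/28 (clear depth 28)
  lookup 186.145.27.200: bits 1011101010010001 walk d0:H2→d1:-→d2:-→d3:-→d4:-→d5:-→d6:-→d7:-→d8:-→d9:-→d10:-→d11:-→d12:-→d13:-→d14:-→d15:-→d16:H7 -> H7
  lookup 142.247.178.114: bits 100 walk d0:H2→d1:-→d2:-→d3:- -> H2
  + 154.157.91.0/24 (H4) depth=24
  lookup 63.13.142.172: bits 00111111 walk d0:H2→d1:-→d2:-→d3:-→d4:-→d5:-→d6:-→d7:-→d8:H0 -> H0
  del 63.0.0.0/8 (clear depth 8)
  + 186.145.208.192/28 (H7) depth=28
  lookup 186.145.208.193: bits 1011101010010001110100001100 walk d0:H2→d1:-→d2:-→d3:-→d4:-→d5:-→d6:-→d7:-→d8:-→d9:-→d10:-→d11:-→d12:-→d13:-→d14:-→d15:-→d16:H7→d17:-→d18:-→d19:-→d20:-→d21:-→d22:-→d23:H6→d24:-→d25:-→d26:-→d27:-→d28:H7 -> H7
  lookup 186.145.208.199: bits 1011101010010001110100001100 walk d0:H2→d1:-→d2:-→d3:-→d4:-→d5:-→d6:-→d7:-→d8:-→d9:-→d10:-→d11:-→d12:-→d13:-→d14:-→d15:-→d16:H7→d17:-→d18:-→d19:-→d20:-→d21:-→d22:-→d23:H6→d24:-→d25:-→d26:-→d27:-→d28:H7 -> H7
  del 154.157.91.232/32 (clear depth 32)
  + 0.0.0.0/0 (H2) depth=0
  + 186.145.0.0/16 (H0) depth=16
  lookup 113.181.98.123: bits 0 walk d0:H2→d1:- -> H2
  del 186.145.208.192/28 (clear depth 28)
  lookup 154.157.0.20: bits 10011010100111010 walk d0:H2→d1:-→d2:-→d3:-→d4:-→d5:-→d6:-→d7:-→d8:-→d9:-→d10:-→d11:-→d12:-→d13:-→d14:-→d15:-→d16:H3→d17:- -> H3
  + 186.145.208.192/28 (H1) depth=28
  + 154.144.0.0/12 (H7) depth=12

== LOOKUPS ==
["no-route","H2","H2","H2","H6","H7","H4","H4","H7","H7","H2","H0","H7","H7","H2","H3"]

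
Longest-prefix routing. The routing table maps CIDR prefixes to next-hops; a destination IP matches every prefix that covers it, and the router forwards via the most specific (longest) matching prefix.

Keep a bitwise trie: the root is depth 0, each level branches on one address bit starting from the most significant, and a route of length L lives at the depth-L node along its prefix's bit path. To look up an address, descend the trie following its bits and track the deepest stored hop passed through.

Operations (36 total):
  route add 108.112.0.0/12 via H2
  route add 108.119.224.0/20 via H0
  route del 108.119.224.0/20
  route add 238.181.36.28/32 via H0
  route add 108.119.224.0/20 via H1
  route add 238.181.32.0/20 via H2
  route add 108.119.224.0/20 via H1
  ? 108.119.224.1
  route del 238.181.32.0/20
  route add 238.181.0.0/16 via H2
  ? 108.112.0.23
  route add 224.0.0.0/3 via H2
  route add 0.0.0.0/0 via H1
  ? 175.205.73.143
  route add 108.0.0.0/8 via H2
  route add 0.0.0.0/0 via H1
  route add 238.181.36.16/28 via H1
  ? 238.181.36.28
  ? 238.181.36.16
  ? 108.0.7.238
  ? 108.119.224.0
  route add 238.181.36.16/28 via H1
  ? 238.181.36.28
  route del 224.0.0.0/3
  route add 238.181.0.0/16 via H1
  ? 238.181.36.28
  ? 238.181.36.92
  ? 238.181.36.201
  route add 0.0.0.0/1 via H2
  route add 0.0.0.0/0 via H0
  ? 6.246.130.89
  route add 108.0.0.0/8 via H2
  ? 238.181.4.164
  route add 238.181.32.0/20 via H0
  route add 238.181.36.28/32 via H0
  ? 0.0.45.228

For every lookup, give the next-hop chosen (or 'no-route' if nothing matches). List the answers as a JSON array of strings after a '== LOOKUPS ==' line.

Apply in order:
  + 108.112.0.0/12 (H2) depth=12
  + 108.119.224.0/20 (H0) depth=20
  - 108.119.224.0/20 clear@20
  + 238.181.36.28/32 (H0) depth=32
  + 108.119.224.0/20 (H1) depth=20
  + 238.181.32.0/20 (H2) depth=20
  + 108.119.224.0/20 (H1) depth=20
  Q 108.119.224.1: descend 01101100011101111110 ; hops seen [H2,H1] ; pick H1
  - 238.181.32.0/20 clear@20
  + 238.181.0.0/16 (H2) depth=16
  Q 108.112.0.23: descend 0110110001110 ; hops seen [H2] ; pick H2
  + 224.0.0.0/3 (H2) depth=3
  + 0.0.0.0/0 (H1) depth=0
  Q 175.205.73.143: descend 1 ; hops seen [H1] ; pick H1
  + 108.0.0.0/8 (H2) depth=8
  + 0.0.0.0/0 (H1) depth=0
  + 238.181.36.16/28 (H1) depth=28
  Q 238.181.36.28: descend 11101110101101010010010000011100 ; hops seen [H1,H2,H2,H1,H0] ; pick H0
  Q 238.181.36.16: descend 1110111010110101001001000001 ; hops seen [H1,H2,H2,H1] ; pick H1
  Q 108.0.7.238: descend 011011000 ; hops seen [H1,H2] ; pick H2
  Q 108.119.224.0: descend 01101100011101111110 ; hops seen [H1,H2,H2,H1] ; pick H1
  + 238.181.36.16/28 (H1) depth=28
  Q 238.181.36.28: descend 11101110101101010010010000011100 ; hops seen [H1,H2,H2,H1,H0] ; pick H0
  - 224.0.0.0/3 clear@3
  + 238.181.0.0/16 (H1) depth=16
  Q 238.181.36.28: descend 11101110101101010010010000011100 ; hops seen [H1,H1,H1,H0] ; pick H0
  Q 238.181.36.92: descend 1110111010110101001001000 ; hops seen [H1,H1] ; pick H1
  Q 238.181.36.201: descend 111011101011010100100100 ; hops seen [H1,H1] ; pick H1
  + 0.0.0.0/1 (H2) depth=1
  + 0.0.0.0/0 (H0) depth=0
  Q 6.246.130.89: descend 0 ; hops seen [H0,H2] ; pick H2
  + 108.0.0.0/8 (H2) depth=8
  Q 238.181.4.164: descend 111011101011010100 ; hops seen [H0,H1] ; pick H1
  + 238.181.32.0/20 (H0) depth=20
  + 238.181.36.28/32 (H0) depth=32
  Q 0.0.45.228: descend 0 ; hops seen [H0,H2] ; pick H2

== LOOKUPS ==
["H1","H2","H1","H0","H1","H2","H1","H0","H0","H1","H1","H2","H1","H2"]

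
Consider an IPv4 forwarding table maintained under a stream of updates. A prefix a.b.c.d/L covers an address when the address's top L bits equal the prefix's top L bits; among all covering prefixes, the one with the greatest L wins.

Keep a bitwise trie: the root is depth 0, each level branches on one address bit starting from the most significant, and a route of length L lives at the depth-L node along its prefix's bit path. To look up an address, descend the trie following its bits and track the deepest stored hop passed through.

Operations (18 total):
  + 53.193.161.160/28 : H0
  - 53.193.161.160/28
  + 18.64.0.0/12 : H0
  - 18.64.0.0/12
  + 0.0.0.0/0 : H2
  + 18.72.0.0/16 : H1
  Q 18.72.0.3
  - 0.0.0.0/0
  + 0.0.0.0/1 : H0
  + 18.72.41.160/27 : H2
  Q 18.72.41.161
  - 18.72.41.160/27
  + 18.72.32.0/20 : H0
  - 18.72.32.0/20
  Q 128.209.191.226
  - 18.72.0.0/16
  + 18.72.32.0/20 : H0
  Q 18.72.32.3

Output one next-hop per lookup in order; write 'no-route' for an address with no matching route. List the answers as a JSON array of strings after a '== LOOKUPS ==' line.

Process each operation:
  add 53.193.161.160/28 -> H0 at depth 28
  - 53.193.161.160/28 clear@28
  add 18.64.0.0/12 -> H0 at depth 12
  - 18.64.0.0/12 clear@12
  add 0.0.0.0/0 -> H2 at depth 0
  add 18.72.0.0/16 -> H1 at depth 16
  Q 18.72.0.3: descend 0001001001001000 ; hops seen [H2,H1] ; pick H1
  - 0.0.0.0/0 clear@0
  add 0.0.0.0/1 -> H0 at depth 1
  add 18.72.41.160/27 -> H2 at depth 27
  Q 18.72.41.161: descend 000100100100100000101001101 ; hops seen [H0,H1,H2] ; pick H2
  - 18.72.41.160/27 clear@27
  add 18.72.32.0/20 -> H0 at depth 20
  - 18.72.32.0/20 clear@20
  Q 128.209.191.226: descend ε ; hops seen [∅] ; pick no-route
  - 18.72.0.0/16 clear@16
  add 18.72.32.0/20 -> H0 at depth 20
  Q 18.72.32.3: descend 00010010010010000010 ; hops seen [H0,H0] ; pick H0

== LOOKUPS ==
["H1","H2","no-route","H0"]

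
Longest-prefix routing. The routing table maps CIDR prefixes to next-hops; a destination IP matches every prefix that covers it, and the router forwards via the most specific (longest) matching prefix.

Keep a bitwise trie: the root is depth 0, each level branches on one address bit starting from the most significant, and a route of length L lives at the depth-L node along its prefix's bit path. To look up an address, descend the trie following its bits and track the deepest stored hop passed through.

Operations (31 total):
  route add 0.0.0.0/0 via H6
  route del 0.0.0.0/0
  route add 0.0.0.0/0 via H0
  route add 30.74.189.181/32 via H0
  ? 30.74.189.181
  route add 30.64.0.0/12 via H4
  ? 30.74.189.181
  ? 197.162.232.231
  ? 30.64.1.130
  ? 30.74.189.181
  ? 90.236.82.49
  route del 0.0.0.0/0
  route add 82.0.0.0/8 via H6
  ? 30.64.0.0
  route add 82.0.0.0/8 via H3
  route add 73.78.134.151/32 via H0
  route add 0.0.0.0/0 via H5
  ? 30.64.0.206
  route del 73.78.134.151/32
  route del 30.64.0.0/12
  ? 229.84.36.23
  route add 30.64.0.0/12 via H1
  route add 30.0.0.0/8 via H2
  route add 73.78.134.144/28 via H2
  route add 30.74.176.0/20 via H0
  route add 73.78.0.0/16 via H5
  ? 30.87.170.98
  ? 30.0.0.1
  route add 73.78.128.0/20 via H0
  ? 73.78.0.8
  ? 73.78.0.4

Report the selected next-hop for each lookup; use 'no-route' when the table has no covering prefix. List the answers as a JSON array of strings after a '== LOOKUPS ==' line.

Apply in order:
  + 0.0.0.0/0 (H6) depth=0
  - 0.0.0.0/0 clear@0
  + 0.0.0.0/0 (H0) depth=0
  + 30.74.189.181/32 (H0) depth=32
  Q 30.74.189.181: descend 00011110010010101011110110110101 ; hops seen [H0,H0] ; pick H0
  + 30.64.0.0/12 (H4) depth=12
  Q 30.74.189.181: descend 00011110010010101011110110110101 ; hops seen [H0,H4,H0] ; pick H0
  Q 197.162.232.231: descend ε ; hops seen [H0] ; pick H0
  Q 30.64.1.130: descend 000111100100 ; hops seen [H0,H4] ; pick H4
  Q 30.74.189.181: descend 00011110010010101011110110110101 ; hops seen [H0,H4,H0] ; pick H0
  Q 90.236.82.49: descend 0 ; hops seen [H0] ; pick H0
  - 0.0.0.0/0 clear@0
  + 82.0.0.0/8 (H6) depth=8
  Q 30.64.0.0: descend 000111100100 ; hops seen [H4] ; pick H4
  + 82.0.0.0/8 (H3) depth=8
  + 73.78.134.151/32 (H0) depth=32
  + 0.0.0.0/0 (H5) depth=0
  Q 30.64.0.206: descend 000111100100 ; hops seen [H5,H4] ; pick H4
  - 73.78.134.151/32 clear@32
  - 30.64.0.0/12 clear@12
  Q 229.84.36.23: descend ε ; hops seen [H5] ; pick H5
  + 30.64.0.0/12 (H1) depth=12
  + 30.0.0.0/8 (H2) depth=8
  + 73.78.134.144/28 (H2) depth=28
  + 30.74.176.0/20 (H0) depth=20
  + 73.78.0.0/16 (H5) depth=16
  Q 30.87.170.98: descend 00011110010 ; hops seen [H5,H2] ; pick H2
  Q 30.0.0.1: descend 000111100 ; hops seen [H5,H2] ; pick H2
  + 73.78.128.0/20 (H0) depth=20
  Q 73.78.0.8: descend 0100100101001110 ; hops seen [H5,H5] ; pick H5
  Q 73.78.0.4: descend 0100100101001110 ; hops seen [H5,H5] ; pick H5

== LOOKUPS ==
["H0","H0","H0","H4","H0","H0","H4","H4","H5","H2","H2","H5","H5"]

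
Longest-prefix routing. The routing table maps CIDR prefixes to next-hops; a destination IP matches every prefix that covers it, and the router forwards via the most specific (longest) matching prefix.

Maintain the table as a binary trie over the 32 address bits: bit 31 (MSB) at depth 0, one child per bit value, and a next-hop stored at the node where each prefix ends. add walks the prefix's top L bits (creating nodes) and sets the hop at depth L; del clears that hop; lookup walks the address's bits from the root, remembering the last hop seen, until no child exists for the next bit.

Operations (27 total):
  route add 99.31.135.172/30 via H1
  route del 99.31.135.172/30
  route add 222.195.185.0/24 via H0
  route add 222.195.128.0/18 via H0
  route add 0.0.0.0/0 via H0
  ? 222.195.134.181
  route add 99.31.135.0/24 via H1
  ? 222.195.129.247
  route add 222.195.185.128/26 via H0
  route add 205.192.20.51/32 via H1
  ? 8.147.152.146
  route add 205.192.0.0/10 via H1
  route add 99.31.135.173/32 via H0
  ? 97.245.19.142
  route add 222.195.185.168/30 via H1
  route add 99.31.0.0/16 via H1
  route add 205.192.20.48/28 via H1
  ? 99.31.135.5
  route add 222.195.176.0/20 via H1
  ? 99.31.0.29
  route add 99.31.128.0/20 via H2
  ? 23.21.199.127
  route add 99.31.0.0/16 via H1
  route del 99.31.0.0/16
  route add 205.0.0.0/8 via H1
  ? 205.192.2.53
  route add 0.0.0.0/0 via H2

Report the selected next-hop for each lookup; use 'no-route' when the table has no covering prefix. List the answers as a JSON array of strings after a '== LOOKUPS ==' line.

Apply in order:
  + 99.31.135.172/30 (H1) depth=30
  del 99.31.135.172/30 (clear depth 30)
  + 222.195.185.0/24 (H0) depth=24
  + 222.195.128.0/18 (H0) depth=18
  + 0.0.0.0/0 (H0) depth=0
  ? 222.195.134.181  path d0:H0→d1:-→d2:-→d3:-→d4:-→d5:-→d6:-→d7:-→d8:-→d9:-→d10:-→d11:-→d12:-→d13:-→d14:-→d15:-→d16:-→d17:-→d18:H0  best=H0
  + 99.31.135.0/24 (H1) depth=24
  ? 222.195.129.247  path d0:H0→d1:-→d2:-→d3:-→d4:-→d5:-→d6:-→d7:-→d8:-→d9:-→d10:-→d11:-→d12:-→d13:-→d14:-→d15:-→d16:-→d17:-→d18:H0  best=H0
  + 222.195.185.128/26 (H0) depth=26
  + 205.192.20.51/32 (H1) depth=32
  ? 8.147.152.146  path d0:H0→d1:-  best=H0
  + 205.192.0.0/10 (H1) depth=10
  + 99.31.135.173/32 (H0) depth=32
  ? 97.245.19.142  path d0:H0→d1:-→d2:-→d3:-→d4:-→d5:-→d6:-  best=H0
  + 222.195.185.168/30 (H1) depth=30
  + 99.31.0.0/16 (H1) depth=16
  + 205.192.20.48/28 (H1) depth=28
  ? 99.31.135.5  path d0:H0→d1:-→d2:-→d3:-→d4:-→d5:-→d6:-→d7:-→d8:-→d9:-→d10:-→d11:-→d12:-→d13:-→d14:-→d15:-→d16:H1→d17:-→d18:-→d19:-→d20:-→d21:-→d22:-→d23:-→d24:H1  best=H1
  + 222.195.176.0/20 (H1) depth=20
  ? 99.31.0.29  path d0:H0→d1:-→d2:-→d3:-→d4:-→d5:-→d6:-→d7:-→d8:-→d9:-→d10:-→d11:-→d12:-→d13:-→d14:-→d15:-→d16:H1  best=H1
  + 99.31.128.0/20 (H2) depth=20
  ? 23.21.199.127  path d0:H0→d1:-  best=H0
  + 99.31.0.0/16 (H1) depth=16
  del 99.31.0.0/16 (clear depth 16)
  + 205.0.0.0/8 (H1) depth=8
  ? 205.192.2.53  path d0:H0→d1:-→d2:-→d3:-→d4:-→d5:-→d6:-→d7:-→d8:H1→d9:-→d10:H1→d11:-→d12:-→d13:-→d14:-→d15:-→d16:-→d17:-→d18:-→d19:-  best=H1
  + 0.0.0.0/0 (H2) depth=0

== LOOKUPS ==
["H0","H0","H0","H0","H1","H1","H0","H1"]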